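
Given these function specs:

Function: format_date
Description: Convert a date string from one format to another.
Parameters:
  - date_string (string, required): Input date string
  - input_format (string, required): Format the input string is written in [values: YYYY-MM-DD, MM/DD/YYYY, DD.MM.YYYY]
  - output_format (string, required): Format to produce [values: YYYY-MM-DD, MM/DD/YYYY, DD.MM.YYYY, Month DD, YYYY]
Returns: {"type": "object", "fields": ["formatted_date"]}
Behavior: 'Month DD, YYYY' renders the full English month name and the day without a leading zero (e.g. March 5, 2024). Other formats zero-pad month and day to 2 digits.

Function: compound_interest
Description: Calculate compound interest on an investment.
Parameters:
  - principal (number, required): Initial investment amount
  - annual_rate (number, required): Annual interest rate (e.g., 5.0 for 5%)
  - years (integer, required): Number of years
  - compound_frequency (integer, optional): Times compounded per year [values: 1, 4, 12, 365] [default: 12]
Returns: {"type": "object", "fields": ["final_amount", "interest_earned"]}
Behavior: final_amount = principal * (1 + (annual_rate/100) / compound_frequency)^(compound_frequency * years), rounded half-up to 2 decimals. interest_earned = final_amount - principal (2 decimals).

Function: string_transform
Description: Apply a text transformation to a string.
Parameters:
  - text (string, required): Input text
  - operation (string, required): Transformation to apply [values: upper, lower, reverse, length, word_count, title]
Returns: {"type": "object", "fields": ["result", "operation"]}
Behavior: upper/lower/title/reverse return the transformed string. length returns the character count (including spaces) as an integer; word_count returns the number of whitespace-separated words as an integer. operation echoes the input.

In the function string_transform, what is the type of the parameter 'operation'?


The string_transform spec declares:
  - operation (string, required): Transformation to apply [values: upper, lower, reverse, length, word_count, title]
Type:
string


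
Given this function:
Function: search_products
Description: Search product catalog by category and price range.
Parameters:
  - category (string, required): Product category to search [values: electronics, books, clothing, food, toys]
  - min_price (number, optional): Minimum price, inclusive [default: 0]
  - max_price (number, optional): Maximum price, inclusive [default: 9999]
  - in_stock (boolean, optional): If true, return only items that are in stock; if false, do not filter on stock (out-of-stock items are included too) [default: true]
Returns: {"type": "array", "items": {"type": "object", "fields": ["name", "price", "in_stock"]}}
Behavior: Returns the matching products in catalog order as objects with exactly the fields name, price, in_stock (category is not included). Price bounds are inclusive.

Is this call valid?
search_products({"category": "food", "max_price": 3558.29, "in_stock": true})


Checking all required parameters present and types match... All valid.
Valid


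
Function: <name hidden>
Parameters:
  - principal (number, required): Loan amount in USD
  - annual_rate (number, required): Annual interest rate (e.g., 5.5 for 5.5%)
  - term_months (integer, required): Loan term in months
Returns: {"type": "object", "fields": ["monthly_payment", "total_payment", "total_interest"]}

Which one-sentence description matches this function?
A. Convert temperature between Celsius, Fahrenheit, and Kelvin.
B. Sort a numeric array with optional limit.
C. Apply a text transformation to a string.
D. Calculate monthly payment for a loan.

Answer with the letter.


Parameters principal, annual_rate, term_months and return ["monthly_payment", "total_payment", "total_interest"] fit: Calculate monthly payment for a loan.
D


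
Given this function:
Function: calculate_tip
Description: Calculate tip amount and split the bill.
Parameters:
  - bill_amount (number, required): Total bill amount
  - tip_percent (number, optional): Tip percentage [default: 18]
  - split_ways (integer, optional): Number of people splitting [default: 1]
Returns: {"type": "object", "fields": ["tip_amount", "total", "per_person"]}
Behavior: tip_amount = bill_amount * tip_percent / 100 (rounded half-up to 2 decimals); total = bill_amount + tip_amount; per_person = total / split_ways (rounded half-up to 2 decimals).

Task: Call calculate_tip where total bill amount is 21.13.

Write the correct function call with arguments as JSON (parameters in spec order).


Mapping each described value to its parameter name:
  'Total bill amount' -> bill_amount = 21.13
calculate_tip({"bill_amount": 21.13})


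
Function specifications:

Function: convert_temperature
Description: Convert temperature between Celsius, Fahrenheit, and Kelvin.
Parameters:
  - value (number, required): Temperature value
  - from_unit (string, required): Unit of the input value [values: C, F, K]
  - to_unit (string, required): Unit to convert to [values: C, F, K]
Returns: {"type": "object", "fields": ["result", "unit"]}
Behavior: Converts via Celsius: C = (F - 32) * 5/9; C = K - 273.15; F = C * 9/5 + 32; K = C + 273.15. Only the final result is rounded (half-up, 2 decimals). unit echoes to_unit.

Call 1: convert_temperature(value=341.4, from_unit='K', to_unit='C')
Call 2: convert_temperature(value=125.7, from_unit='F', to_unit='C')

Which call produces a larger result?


Call 1:
  To C: 341.4 - 273.15 = 68.25
  Target is C: 68.25
  Round to 2 decimals: 68.25
  -> 68.25 C
Call 2:
  To C: (125.7 - 32) * 5/9 = 52.055556
  Target is C: 52.055556
  Round to 2 decimals: 52.06
  -> 52.06 C
Call 1 (68.25 C)


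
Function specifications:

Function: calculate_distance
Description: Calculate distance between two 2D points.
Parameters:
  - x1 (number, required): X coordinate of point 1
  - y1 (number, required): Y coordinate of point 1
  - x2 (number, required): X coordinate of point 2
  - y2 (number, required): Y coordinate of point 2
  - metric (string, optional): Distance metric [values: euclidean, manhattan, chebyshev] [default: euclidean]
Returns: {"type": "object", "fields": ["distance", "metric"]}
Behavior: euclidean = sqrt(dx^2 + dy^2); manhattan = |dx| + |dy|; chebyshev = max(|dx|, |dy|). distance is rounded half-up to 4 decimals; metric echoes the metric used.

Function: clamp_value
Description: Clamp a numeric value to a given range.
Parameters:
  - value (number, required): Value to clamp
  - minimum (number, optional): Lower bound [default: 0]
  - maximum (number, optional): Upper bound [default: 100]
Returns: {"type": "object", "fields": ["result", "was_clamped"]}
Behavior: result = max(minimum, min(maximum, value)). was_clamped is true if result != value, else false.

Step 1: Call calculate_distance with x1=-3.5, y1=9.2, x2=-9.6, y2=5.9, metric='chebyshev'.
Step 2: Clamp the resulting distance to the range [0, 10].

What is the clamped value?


Step 1: calculate_distance (chebyshev)
  |dx| = |-9.6 - -3.5| = 6.1; |dy| = |5.9 - 9.2| = 3.3
  chebyshev: max(6.1, 3.3) = 6.1
  Round to 4 decimals: 6.1
  -> distance = 6.1
Step 2: clamp_value(value=6.1, minimum=0, maximum=10)
  result = max(0, min(10, 6.1)) = max(0, 6.1) = 6.1
  was_clamped = (6.1 != 6.1) = false
  -> result = 6.1
6.1


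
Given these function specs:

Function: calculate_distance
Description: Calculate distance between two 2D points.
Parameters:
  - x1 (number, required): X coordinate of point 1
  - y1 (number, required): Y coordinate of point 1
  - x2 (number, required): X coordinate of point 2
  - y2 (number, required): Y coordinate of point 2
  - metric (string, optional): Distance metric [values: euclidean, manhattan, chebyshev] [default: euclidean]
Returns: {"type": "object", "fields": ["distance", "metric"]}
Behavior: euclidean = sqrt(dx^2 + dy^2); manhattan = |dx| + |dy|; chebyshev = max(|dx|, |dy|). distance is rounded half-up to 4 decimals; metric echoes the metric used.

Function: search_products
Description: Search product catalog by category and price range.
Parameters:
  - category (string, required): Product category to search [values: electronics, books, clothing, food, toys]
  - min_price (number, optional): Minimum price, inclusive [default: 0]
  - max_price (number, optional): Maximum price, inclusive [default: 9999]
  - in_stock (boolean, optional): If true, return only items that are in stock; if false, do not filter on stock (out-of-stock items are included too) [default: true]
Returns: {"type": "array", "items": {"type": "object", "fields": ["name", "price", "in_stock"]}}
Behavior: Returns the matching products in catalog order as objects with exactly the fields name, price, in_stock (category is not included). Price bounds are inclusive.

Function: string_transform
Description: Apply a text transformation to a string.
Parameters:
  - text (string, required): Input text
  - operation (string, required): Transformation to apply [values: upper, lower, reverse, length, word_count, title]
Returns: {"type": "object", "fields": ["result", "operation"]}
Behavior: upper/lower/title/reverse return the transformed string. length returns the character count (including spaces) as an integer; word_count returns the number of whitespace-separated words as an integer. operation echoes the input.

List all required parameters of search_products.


Parameters of search_products and their required/optional flag:
  category: required
  min_price: optional
  max_price: optional
  in_stock: optional
category


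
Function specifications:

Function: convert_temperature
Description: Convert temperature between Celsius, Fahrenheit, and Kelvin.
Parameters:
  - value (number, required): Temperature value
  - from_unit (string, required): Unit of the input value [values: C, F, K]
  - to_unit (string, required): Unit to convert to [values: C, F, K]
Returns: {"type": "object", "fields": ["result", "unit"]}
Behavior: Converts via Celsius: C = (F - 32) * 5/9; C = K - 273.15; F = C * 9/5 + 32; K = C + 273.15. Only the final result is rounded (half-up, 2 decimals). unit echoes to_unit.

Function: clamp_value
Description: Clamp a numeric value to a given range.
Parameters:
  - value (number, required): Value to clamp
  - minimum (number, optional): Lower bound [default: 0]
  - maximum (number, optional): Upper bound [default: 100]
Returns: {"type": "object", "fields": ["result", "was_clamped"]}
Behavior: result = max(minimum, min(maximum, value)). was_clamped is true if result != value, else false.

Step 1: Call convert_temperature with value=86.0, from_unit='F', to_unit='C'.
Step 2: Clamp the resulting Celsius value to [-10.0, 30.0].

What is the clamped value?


Step 1: convert_temperature(value=86.0, from_unit=F, to_unit=C)
  To C: (86 - 32) * 5/9 = 30
  Target is C: 30
  Round to 2 decimals: 30.0
  -> result = 30.0 C
Step 2: clamp_value(value=30.0, minimum=-10.0, maximum=30.0)
  result = max(-10.0, min(30.0, 30.0)) = max(-10.0, 30.0) = 30.0
  was_clamped = (30.0 != 30.0) = false
  -> result = 30.0
30.0


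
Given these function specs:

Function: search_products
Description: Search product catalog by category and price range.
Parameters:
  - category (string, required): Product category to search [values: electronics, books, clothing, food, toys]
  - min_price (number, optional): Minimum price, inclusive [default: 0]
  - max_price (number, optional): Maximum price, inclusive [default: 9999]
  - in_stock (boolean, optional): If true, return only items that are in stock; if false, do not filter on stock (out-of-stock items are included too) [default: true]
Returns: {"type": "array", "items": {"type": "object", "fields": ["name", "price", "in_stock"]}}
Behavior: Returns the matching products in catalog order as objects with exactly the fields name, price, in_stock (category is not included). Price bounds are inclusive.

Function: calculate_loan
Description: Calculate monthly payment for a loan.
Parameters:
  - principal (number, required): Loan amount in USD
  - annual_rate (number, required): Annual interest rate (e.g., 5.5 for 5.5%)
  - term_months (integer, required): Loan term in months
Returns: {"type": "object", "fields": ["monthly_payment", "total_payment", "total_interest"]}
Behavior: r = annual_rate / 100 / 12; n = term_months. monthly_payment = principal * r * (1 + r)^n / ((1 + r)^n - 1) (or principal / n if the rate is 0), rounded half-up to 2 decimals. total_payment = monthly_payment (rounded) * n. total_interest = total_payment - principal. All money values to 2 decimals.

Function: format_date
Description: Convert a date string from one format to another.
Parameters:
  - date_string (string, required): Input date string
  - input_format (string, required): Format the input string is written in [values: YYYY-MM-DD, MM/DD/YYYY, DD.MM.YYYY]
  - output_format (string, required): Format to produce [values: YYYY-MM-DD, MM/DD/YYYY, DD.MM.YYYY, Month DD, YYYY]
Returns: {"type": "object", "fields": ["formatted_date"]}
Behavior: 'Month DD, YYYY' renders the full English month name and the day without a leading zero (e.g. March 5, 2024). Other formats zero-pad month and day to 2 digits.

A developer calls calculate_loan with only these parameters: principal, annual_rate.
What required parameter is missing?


Required parameters: principal, annual_rate, term_months
Provided: principal, annual_rate
Missing: term_months
term_months


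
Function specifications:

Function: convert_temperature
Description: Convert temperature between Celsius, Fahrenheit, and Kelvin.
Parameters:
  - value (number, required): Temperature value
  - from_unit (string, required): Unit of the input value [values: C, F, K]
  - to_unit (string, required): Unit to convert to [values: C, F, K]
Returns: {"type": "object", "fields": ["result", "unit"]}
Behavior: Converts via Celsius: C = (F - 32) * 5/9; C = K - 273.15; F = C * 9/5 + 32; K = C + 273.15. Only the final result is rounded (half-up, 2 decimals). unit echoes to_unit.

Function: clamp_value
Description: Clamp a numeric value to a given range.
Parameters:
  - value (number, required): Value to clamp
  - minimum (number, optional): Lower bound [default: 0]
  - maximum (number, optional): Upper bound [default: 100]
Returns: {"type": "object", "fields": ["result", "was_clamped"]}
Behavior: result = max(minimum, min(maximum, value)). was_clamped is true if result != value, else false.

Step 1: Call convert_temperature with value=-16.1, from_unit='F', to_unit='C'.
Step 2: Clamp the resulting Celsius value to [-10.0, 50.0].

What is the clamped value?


Step 1: convert_temperature(value=-16.1, from_unit=F, to_unit=C)
  To C: (-16.1 - 32) * 5/9 = -26.722222
  Target is C: -26.722222
  Round to 2 decimals: -26.72
  -> result = -26.72 C
Step 2: clamp_value(value=-26.72, minimum=-10.0, maximum=50.0)
  result = max(-10.0, min(50.0, -26.72)) = max(-10.0, -26.72) = -10.0
  was_clamped = (-10.0 != -26.72) = true
  -> result = -10.0
-10.0


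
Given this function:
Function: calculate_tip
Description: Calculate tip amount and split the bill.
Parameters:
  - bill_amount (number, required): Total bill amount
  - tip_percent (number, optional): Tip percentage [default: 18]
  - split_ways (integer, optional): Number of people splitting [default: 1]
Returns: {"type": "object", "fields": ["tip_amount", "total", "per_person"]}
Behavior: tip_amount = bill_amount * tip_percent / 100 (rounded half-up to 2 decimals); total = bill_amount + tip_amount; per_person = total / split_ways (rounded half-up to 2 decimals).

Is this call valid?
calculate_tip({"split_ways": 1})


Checking required parameters...
Missing required parameter: bill_amount
Invalid - missing required parameter 'bill_amount'


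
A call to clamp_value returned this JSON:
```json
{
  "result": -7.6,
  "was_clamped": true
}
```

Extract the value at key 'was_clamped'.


true


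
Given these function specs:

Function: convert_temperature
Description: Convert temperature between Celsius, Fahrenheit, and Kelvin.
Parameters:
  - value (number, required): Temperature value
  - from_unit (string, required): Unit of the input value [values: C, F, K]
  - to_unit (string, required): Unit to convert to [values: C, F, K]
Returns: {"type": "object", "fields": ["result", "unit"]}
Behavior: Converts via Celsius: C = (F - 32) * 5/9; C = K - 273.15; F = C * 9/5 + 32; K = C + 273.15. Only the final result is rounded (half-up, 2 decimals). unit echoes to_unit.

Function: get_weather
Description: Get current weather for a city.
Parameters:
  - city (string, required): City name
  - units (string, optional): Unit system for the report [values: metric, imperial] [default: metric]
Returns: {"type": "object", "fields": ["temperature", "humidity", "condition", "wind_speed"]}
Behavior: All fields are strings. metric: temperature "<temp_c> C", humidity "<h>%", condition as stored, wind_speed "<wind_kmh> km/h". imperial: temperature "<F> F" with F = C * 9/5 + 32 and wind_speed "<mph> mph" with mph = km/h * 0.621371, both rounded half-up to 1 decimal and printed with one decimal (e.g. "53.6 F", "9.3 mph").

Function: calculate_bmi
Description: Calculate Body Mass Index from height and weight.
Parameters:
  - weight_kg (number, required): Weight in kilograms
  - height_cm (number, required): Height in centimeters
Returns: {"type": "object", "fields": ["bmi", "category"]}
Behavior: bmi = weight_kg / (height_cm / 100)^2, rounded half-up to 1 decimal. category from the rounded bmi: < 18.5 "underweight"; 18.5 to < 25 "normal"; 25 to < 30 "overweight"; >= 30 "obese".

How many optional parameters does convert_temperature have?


Parameters of convert_temperature: value (required), from_unit (required), to_unit (required)
Optional count:
0


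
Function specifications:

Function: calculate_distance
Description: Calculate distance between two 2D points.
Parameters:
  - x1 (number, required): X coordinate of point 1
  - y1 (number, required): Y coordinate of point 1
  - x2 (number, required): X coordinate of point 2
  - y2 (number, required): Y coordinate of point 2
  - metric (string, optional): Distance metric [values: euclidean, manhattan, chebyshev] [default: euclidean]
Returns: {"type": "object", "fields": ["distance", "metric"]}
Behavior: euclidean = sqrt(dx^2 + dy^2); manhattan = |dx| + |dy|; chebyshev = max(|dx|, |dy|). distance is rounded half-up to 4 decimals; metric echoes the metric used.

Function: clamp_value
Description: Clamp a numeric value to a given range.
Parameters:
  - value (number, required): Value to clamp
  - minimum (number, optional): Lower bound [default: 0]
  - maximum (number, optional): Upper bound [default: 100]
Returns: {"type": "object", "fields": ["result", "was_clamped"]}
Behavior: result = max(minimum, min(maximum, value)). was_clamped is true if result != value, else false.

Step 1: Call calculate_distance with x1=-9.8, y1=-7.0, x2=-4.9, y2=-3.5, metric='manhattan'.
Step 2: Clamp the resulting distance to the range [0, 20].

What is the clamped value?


Step 1: calculate_distance (manhattan)
  |dx| = |-4.9 - -9.8| = 4.9; |dy| = |-3.5 - -7| = 3.5
  manhattan: 4.9 + 3.5 = 8.4
  Round to 4 decimals: 8.4
  -> distance = 8.4
Step 2: clamp_value(value=8.4, minimum=0, maximum=20)
  result = max(0, min(20, 8.4)) = max(0, 8.4) = 8.4
  was_clamped = (8.4 != 8.4) = false
  -> result = 8.4
8.4


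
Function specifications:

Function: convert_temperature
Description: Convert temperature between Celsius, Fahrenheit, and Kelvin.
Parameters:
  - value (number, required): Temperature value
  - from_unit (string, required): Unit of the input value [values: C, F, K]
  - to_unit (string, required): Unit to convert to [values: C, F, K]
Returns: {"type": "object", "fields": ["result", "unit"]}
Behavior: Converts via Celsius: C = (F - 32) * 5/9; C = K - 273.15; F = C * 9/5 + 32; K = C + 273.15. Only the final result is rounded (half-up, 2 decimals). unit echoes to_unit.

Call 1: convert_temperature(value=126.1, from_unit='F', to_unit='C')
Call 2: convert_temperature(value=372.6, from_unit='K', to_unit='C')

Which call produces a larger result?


Call 1:
  To C: (126.1 - 32) * 5/9 = 52.277778
  Target is C: 52.277778
  Round to 2 decimals: 52.28
  -> 52.28 C
Call 2:
  To C: 372.6 - 273.15 = 99.45
  Target is C: 99.45
  Round to 2 decimals: 99.45
  -> 99.45 C
Call 2 (99.45 C)


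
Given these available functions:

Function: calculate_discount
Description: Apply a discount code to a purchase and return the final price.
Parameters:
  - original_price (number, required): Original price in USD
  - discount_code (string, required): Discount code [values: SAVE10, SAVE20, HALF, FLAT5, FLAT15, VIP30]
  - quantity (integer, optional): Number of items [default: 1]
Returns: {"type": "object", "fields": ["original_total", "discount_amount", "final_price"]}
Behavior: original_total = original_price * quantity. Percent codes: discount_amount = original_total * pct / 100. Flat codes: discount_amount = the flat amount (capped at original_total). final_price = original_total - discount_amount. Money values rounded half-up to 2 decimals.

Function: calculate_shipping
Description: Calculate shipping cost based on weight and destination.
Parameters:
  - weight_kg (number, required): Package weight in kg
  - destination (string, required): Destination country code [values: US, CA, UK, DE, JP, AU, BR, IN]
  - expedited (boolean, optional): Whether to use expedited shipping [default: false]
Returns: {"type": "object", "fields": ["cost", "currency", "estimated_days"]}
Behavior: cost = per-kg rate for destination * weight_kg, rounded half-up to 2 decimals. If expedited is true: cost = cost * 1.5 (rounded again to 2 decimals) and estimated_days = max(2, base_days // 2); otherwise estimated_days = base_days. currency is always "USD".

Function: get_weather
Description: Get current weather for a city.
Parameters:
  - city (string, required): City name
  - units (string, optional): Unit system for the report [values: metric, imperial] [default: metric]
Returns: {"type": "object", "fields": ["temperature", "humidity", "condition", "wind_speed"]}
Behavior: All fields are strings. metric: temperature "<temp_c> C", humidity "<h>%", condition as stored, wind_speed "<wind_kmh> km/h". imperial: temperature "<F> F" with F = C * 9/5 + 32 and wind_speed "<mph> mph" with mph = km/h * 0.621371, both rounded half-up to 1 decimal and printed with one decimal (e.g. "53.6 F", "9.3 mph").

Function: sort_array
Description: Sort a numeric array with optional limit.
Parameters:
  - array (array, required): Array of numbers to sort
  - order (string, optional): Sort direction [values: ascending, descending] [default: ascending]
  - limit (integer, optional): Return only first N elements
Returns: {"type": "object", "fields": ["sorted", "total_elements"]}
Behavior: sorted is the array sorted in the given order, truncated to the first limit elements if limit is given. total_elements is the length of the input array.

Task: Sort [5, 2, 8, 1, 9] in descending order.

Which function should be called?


The task needs a function whose description is: Sort a numeric array with optional limit.
sort_array


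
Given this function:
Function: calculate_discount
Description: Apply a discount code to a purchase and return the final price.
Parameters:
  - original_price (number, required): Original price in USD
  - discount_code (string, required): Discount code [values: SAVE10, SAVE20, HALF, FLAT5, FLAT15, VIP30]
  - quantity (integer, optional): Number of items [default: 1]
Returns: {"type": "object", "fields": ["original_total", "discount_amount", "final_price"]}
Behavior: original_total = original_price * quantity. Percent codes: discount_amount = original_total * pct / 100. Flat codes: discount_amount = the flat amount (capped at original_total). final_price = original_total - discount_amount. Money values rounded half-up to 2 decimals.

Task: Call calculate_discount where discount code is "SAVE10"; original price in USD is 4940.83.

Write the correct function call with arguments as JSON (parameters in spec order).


Mapping each described value to its parameter name:
  'Discount code' -> discount_code = "SAVE10"
  'Original price in USD' -> original_price = 4940.83
calculate_discount({"original_price": 4940.83, "discount_code": "SAVE10"})


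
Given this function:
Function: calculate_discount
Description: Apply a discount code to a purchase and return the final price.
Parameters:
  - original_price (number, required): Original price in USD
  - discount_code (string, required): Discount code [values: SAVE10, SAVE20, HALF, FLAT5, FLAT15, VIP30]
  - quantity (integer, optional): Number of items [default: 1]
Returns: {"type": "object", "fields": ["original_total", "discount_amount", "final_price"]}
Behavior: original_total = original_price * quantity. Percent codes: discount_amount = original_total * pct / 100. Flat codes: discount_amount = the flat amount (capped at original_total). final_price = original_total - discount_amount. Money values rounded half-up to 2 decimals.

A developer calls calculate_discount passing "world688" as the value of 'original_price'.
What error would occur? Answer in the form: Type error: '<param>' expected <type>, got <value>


Spec: 'original_price' is declared as number; "world688" is a string.
Type error: 'original_price' expected number, got "world688"


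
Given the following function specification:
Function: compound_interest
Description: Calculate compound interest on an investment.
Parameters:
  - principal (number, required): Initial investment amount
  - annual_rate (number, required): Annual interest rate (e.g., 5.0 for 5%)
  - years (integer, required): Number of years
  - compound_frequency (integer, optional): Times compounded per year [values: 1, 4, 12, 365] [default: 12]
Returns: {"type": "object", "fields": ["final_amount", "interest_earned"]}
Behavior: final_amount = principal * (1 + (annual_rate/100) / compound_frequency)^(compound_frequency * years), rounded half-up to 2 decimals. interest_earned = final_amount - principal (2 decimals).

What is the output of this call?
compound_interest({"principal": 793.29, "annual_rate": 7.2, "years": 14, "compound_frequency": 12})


rate per period = 7.2/100/12 = 0.006 (keep full precision); periods = 12 * 14 = 168
(1 + 0.006)^168 = 2.7318746
final_amount = 793.29 * 2.7318746 = 2167.168805 -> 2167.17
interest_earned = 2167.17 - 793.29 = 1373.88
Output:
{"final_amount": 2167.17, "interest_earned": 1373.88}


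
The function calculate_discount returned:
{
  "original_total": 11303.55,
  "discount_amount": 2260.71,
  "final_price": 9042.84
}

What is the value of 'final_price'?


9042.84


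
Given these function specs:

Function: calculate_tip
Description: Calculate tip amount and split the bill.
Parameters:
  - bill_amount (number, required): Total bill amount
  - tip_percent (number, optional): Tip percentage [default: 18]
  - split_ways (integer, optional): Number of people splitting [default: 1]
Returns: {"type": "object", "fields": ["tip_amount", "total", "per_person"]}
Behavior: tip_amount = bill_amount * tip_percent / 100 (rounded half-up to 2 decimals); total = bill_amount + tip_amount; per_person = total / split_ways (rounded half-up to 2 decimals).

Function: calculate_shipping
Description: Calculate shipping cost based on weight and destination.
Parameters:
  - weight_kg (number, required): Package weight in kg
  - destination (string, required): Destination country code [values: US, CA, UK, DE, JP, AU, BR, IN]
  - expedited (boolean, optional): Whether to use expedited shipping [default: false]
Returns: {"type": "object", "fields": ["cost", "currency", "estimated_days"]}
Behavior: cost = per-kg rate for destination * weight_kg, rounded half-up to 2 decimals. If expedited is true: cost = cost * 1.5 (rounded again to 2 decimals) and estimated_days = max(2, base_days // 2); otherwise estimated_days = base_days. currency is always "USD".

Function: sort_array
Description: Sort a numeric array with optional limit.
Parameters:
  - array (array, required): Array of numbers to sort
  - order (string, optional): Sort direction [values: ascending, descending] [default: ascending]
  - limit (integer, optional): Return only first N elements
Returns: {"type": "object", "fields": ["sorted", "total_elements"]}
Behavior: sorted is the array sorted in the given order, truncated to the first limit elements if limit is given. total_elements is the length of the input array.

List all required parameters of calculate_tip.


Parameters of calculate_tip and their required/optional flag:
  bill_amount: required
  tip_percent: optional
  split_ways: optional
bill_amount


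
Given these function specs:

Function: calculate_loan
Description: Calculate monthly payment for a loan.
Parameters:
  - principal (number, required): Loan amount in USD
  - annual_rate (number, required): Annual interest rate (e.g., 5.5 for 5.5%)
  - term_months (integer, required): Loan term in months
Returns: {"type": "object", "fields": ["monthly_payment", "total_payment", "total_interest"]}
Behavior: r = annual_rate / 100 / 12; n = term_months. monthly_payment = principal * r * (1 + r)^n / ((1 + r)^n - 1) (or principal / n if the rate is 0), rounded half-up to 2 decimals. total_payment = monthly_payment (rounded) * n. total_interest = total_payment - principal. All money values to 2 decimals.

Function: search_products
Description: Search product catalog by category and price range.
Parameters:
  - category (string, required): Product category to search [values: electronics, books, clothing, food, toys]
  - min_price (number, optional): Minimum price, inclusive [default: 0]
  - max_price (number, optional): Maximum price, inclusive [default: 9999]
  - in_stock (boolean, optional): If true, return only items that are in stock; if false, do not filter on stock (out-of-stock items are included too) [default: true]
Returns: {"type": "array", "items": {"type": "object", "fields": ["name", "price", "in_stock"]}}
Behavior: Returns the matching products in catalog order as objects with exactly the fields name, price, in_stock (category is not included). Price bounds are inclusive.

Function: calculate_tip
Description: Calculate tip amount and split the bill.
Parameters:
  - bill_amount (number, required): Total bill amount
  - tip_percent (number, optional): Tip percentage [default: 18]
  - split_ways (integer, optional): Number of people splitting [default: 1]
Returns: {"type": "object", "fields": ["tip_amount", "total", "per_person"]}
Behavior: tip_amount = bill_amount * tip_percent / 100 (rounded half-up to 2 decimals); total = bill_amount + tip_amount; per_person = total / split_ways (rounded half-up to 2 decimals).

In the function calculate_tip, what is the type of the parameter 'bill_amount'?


The calculate_tip spec declares:
  - bill_amount (number, required): Total bill amount
Type:
number


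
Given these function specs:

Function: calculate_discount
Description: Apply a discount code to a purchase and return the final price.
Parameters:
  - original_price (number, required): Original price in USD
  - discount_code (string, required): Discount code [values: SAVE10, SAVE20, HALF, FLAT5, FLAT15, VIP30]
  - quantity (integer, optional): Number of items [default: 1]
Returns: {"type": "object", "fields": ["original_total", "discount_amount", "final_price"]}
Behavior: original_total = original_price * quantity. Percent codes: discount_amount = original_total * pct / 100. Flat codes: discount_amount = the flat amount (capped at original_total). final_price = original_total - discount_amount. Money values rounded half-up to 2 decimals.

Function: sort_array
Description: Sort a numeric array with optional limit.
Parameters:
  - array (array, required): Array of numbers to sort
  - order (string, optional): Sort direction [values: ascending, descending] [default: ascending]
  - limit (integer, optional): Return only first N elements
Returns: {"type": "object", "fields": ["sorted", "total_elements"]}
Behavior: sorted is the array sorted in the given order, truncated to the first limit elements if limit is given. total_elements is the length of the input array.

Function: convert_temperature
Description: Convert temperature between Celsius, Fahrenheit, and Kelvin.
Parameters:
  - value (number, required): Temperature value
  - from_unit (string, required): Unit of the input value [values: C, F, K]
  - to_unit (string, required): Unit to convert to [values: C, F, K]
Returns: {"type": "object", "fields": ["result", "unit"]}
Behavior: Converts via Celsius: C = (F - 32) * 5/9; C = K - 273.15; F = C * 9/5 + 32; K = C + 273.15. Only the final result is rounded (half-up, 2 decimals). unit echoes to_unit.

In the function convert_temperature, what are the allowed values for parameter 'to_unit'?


The convert_temperature spec declares:
  - to_unit (string, required): Unit to convert to [values: C, F, K]
Allowed values:
C, F, K


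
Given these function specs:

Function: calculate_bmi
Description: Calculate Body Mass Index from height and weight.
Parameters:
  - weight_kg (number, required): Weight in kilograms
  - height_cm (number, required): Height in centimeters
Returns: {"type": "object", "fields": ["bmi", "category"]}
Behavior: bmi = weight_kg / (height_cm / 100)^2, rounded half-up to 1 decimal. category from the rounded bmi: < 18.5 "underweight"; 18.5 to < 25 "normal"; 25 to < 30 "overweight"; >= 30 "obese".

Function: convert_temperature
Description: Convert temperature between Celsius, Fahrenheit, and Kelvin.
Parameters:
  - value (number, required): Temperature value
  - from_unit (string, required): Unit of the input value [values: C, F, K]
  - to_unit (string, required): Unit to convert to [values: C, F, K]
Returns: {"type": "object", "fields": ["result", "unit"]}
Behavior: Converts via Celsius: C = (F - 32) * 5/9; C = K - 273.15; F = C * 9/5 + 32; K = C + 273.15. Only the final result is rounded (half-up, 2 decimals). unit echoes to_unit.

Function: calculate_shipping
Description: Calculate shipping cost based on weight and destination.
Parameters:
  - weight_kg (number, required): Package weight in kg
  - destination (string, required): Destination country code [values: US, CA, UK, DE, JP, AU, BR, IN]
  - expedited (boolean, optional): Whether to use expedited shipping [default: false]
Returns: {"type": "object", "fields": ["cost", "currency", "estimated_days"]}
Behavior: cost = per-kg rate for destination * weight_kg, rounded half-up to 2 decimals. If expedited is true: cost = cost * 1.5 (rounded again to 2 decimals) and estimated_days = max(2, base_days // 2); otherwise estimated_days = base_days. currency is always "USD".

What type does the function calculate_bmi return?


The calculate_bmi spec declares Returns: {"type": "object", "fields": ["bmi", "category"]}
Type:
object


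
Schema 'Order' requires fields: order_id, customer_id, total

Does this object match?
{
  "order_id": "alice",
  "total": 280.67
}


Checking required fields...
Missing: customer_id
Invalid - missing required field 'customer_id'


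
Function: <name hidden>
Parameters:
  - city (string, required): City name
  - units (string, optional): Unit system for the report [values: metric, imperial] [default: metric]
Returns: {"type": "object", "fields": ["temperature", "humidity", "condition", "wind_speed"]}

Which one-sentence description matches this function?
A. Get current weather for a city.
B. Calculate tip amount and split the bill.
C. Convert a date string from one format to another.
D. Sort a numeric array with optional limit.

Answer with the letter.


Parameters city, units and return ["temperature", "humidity", "condition", "wind_speed"] fit: Get current weather for a city.
A


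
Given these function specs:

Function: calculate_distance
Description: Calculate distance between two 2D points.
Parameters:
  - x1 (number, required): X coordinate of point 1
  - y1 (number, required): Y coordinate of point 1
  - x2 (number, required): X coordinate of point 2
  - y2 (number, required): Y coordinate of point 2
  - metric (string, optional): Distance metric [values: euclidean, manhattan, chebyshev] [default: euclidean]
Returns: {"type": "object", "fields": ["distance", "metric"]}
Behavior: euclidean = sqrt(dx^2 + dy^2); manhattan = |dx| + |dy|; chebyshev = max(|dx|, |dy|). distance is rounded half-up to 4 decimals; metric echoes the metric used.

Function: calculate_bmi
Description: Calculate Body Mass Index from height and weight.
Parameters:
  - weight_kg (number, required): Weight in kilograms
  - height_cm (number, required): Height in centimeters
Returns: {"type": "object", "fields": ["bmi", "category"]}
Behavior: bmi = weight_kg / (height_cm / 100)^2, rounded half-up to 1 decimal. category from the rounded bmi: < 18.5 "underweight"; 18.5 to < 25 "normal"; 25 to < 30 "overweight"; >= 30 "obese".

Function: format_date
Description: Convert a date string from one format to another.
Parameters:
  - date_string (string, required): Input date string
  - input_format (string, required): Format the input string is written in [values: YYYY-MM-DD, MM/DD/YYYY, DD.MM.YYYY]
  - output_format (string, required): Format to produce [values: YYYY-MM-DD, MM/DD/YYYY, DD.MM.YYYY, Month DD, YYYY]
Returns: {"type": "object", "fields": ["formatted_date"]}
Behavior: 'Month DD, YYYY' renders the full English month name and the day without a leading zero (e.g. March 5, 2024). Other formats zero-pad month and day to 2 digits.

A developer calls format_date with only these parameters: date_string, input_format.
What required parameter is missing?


Required parameters: date_string, input_format, output_format
Provided: date_string, input_format
Missing: output_format
output_format


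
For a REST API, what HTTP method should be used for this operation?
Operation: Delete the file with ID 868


GET = read, POST = create, PUT = update/replace, DELETE = remove
This operation is a removal.
DELETE


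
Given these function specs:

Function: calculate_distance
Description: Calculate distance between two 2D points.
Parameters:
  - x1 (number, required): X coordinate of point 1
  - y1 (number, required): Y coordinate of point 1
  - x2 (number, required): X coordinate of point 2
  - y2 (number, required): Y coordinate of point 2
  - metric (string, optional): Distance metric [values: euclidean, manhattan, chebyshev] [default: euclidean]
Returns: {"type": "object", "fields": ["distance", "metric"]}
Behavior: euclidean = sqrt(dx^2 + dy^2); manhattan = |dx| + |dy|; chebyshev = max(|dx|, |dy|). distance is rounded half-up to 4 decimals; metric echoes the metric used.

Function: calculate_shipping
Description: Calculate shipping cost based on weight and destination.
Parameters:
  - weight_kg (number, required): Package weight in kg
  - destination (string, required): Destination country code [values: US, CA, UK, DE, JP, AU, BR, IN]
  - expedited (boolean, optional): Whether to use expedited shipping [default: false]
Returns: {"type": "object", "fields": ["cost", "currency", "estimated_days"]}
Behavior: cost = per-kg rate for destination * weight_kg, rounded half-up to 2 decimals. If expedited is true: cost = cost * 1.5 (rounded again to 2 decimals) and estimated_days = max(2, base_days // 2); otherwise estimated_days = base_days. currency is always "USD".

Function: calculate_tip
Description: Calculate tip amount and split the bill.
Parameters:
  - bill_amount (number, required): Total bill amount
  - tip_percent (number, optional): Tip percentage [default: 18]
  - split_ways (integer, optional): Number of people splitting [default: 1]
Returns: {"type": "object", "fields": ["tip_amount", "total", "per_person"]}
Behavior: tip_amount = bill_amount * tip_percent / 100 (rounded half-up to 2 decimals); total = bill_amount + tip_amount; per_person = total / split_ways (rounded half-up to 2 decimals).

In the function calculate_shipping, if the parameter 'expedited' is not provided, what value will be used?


The calculate_shipping spec declares:
  - expedited (boolean, optional): Whether to use expedited shipping [default: false]
Default:
false


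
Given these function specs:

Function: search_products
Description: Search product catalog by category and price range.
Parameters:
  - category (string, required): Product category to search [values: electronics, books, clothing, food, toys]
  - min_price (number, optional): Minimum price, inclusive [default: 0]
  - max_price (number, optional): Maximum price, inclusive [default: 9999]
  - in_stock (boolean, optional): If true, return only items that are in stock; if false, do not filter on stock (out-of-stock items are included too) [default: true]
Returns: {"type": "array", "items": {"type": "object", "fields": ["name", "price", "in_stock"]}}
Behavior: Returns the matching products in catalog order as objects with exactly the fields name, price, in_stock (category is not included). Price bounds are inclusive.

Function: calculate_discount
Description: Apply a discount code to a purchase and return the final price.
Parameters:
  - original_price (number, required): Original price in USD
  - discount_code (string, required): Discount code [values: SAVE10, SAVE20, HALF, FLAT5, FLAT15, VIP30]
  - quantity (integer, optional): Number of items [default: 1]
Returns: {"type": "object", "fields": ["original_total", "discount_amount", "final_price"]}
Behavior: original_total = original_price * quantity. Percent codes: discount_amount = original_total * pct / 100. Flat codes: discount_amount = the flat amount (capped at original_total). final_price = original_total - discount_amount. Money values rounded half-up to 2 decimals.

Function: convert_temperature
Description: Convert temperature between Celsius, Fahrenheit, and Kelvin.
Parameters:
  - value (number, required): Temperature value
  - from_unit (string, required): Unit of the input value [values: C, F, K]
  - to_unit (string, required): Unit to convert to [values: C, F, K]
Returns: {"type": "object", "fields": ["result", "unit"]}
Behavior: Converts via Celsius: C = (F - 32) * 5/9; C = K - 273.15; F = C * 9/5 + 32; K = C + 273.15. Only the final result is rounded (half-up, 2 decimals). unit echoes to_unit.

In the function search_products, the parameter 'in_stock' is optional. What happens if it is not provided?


The search_products spec declares:
  - in_stock (boolean, optional): If true, return only items that are in stock; if false, do not filter on stock (out-of-stock items are included too) [default: true]
It defaults to true
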